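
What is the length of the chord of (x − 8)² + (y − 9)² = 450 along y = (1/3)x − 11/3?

12√10

Centre (8, 9), r² = 450. Perpendicular distance d from centre to line = |−30| / √10 = 30/√10.
Half the chord is √(r² − d²) = √(360), so the full chord is 12√10.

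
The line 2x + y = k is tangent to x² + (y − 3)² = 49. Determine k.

Tangency holds when the distance from the centre (0, 3) to the line equals the radius 7:
|2·0 + 1·3 − k| / √5 = 7
|k − (3)| = 7√5.

k = 3 ± 7√5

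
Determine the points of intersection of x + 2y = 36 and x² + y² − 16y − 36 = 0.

Substitute y = (36 − x)/2:
5x² − 40x = 0  ⟹  x² − 8x = 0
x = 8 or x = 0, giving (8, 14) and (0, 18).

(0, 18) and (8, 14)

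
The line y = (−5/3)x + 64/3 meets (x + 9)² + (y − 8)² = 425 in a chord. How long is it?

5√34

The distance from (−9, 8) to the line is 85/√34, and r² = 425.
Half the chord is √(r² − d²) = √(425/2), so the full chord is 5√34.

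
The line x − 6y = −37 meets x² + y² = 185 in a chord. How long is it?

Centre (0, 0), r² = 185. Perpendicular distance d from centre to line = |37| / √37 = 37/√37.
Chord = 2√(r² − d²) = 2·√(148) = 4√37.

4√37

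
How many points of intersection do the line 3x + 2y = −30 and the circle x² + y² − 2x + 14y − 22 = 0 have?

Substituting the line into the circle gives 13x² + 88x − 28 = 0.
Discriminant = (88)² − 4·13·(−28) = 9200 > 0.
Two real roots: the line is a secant.

2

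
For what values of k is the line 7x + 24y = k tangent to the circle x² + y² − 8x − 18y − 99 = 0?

Tangency holds when the distance from the centre (4, 9) to the line equals the radius 14:
|7·4 + 24·9 − k| / √625 = 14
|k − (244)| = 14·25, so k = 594 or k = −106.

k = −106 or k = 594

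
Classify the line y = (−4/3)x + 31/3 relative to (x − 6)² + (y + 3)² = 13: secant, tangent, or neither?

secant

Centre (6, −3), r² = 13. Distance² from centre to line = (−16)²/25 = 256/25.
Since d² < r², the line cuts the circle twice.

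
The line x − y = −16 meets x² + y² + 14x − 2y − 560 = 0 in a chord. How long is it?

34√2

Express y = x + 16 and substitute into the circle:
2x² + 44x − 336 = 0  ⟹  x² + 22x − 168 = 0
x = 6 or x = −28, giving (6, 22) and (−28, −12).
Chord length = distance between (6, 22) and (−28, −12) = √2312 = 34√2.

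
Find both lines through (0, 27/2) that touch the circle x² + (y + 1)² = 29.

5x − 2y = −27 and 5x + 2y = 27

A line y − (27/2) = m(x − (0)) is tangent when its distance from (0, −1) is √29:
(0m − (−29/2))² = 29(m² + 1)
4m² − 25 = 0, so m = 5/2 or m = −5/2.
With m = 5/2: 5x − 2y = −27. With m = −5/2: 5x + 2y = 27.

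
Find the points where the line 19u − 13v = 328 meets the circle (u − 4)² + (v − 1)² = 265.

(7, −15) and (20, 4)

Substitute v = (−328 + 19u)/13:
530u² − 14310u + 74200 = 0  ⟹  u² − 27u + 140 = 0
u = 20 or u = 7, giving (20, 4) and (7, −15).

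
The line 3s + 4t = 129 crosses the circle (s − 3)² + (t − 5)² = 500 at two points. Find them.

From the line, t = (129 − 3s)/4. Substituting:
25s² − 750s + 4025 = 0  ⟹  s² − 30s + 161 = 0
s = 23 or s = 7, giving (23, 15) and (7, 27).

(7, 27) and (23, 15)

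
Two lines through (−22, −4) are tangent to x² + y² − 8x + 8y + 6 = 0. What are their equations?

Write the tangent as mx − y + (−4 − m·(−22)) = 0 and set its distance from the centre to √26:
[m·(26) − (0)]² = 26(m² + 1)
25m² − 1 = 0, so m = 1/5 or m = −1/5.
Through (−22, −4) these give x − 5y = −2 and x + 5y = −42.

x − 5y = −2 and x + 5y = −42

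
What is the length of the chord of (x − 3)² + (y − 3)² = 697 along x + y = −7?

The distance from (3, 3) to the line is 13/√2, and r² = 697.
Half the chord is √(r² − d²) = √(1225/2), so the full chord is 35√2.

35√2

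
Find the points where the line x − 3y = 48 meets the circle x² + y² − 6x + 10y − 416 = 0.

Express y = (−48 + x)/3 and substitute into the circle:
10x² − 120x − 2880 = 0  ⟹  x² − 12x − 288 = 0
x = 24 or x = −12, giving (24, −8) and (−12, −20).

(−12, −20) and (24, −8)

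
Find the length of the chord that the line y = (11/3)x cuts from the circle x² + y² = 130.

2√130

Centre (0, 0), r² = 130. Perpendicular distance d from centre to line = |0| / √130 = 0/√130.
Half the chord is √(r² − d²) = √(130), so the full chord is 2√130.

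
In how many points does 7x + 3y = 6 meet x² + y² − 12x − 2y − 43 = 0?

2

Substituting the line into the circle gives 58x² − 150x − 387 = 0.
Δ = 22500 − (−89784) = 112284.
Two real roots: the line is a secant.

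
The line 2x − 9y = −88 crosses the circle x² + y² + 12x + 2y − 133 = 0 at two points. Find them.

(−17, 6) and (1, 10)

Substitute y = (88 + 2x)/9:
85x² + 1360x − 1445 = 0  ⟹  x² + 16x − 17 = 0
x = 1 or x = −17, giving (1, 10) and (−17, 6).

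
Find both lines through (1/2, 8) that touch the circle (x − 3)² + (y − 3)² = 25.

y = 8 and 4x − 3y = −22

A line y − (8) = m(x − (1/2)) is tangent when its distance from (3, 3) is 5:
[m·(5/2) − (−5)]² = 25(m² + 1)
3m² − 4m = 0, so m = 0 or m = 4/3.
With m = 0: y = 8. With m = 4/3: 4x − 3y = −22.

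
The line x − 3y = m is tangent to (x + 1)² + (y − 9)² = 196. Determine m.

m = −28 ± 14√10

For a tangent, require d(centre, line) = r = 14.
|1·(−1) − 3·9 − m| / √10 = 14
|m − (−28)| = 14√10.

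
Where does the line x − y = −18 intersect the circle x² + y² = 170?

(−11, 7) and (−7, 11)

Express y = x + 18 and substitute into the circle:
2x² + 36x + 154 = 0  ⟹  x² + 18x + 77 = 0
x = −7 or x = −11, giving (−7, 11) and (−11, 7).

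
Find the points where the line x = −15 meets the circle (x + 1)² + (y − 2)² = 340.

(−15, −10) and (−15, 14)

The line gives x = −15. Substituting into the circle:
y² − 4y − 140 = 0
y = 14 or y = −10, giving (−15, 14) and (−15, −10).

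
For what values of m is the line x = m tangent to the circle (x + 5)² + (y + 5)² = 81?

m = −14 or m = 4

For a tangent, require d(centre, line) = r = 9.
|1·(−5) + 0·(−5) − m| / √1 = 9
|m − (−5)| = 9, so m = 4 or m = −14.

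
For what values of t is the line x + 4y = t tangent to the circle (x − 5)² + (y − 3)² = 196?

t = 17 ± 14√17

The line touches the circle iff its distance from (5, 3) is 14:
|1·5 + 4·3 − t| / √17 = 14
|t − (17)| = 14√17.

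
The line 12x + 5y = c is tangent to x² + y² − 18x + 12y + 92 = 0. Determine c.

The line touches the circle iff its distance from (9, −6) is 5:
|12·9 + 5·(−6) − c| / √169 = 5
|c − (78)| = 5·13, so c = 143 or c = 13.

c = 13 or c = 143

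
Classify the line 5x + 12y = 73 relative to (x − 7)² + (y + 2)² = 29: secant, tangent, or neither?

Substituting the line into the circle gives 169x² − 2986x + 12289 = 0.
Discriminant = (−2986)² − 4·169·(12289) = 608832 > 0.
Two real roots: the line is a secant.

secant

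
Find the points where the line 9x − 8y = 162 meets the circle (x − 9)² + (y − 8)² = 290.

(10, −9) and (26, 9)

From the line, y = (−162 + 9x)/8. Substituting:
145x² − 5220x + 37700 = 0  ⟹  x² − 36x + 260 = 0
x = 26 or x = 10, giving (26, 9) and (10, −9).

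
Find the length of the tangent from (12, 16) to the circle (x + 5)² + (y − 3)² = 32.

√426

With centre O = (−5, 3), |OP|² = 458 and r² = 32.
The tangent meets the radius at right angles, so tangent² = |PO|² − r² = 458 − 32 = 426.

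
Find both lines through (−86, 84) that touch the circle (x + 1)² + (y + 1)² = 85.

Let a tangent through (−86, 84) have slope m. Its distance from (−1, −1) must equal √85:
[m·(85) − (−85)]² = 85(m² + 1)
42m² + 85m + 42 = 0, so m = −6/7 or m = −7/6.
Through (−86, 84) these give 6x + 7y = 72 and 7x + 6y = −98.

6x + 7y = 72 and 7x + 6y = −98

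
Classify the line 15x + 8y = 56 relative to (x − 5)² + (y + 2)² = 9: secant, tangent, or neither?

secant

d² = (15·5 + 8·(−2) − (56))²/289 = 9/289; r² = 9.
Since d² < r², the line cuts the circle twice.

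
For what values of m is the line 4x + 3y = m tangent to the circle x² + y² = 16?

m = −20 or m = 20

For a tangent, require d(centre, line) = r = 4.
|4·0 + 3·0 − m| / √25 = 4
|m| = 4·5, so m = 20 or m = −20.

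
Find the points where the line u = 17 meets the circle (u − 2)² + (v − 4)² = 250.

The line gives u = 17. Substituting into the circle:
v² − 8v − 9 = 0
v = 9 or v = −1, giving (17, 9) and (17, −1).

(17, −1) and (17, 9)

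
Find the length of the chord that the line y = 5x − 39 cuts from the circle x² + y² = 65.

Centre (0, 0), r² = 65. Perpendicular distance d from centre to line = |−39| / √26 = 39/√26.
Chord = 2√(r² − d²) = 2·√(13/2) = √26.

√26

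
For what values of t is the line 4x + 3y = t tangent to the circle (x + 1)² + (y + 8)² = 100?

t = −78 or t = 22

Tangency holds when the distance from the centre (−1, −8) to the line equals the radius 10:
|4·(−1) + 3·(−8) − t| / √25 = 10
|t − (−28)| = 10·5, so t = 22 or t = −78.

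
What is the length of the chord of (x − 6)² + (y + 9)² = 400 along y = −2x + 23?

Substitute y = −2x + 23:
5x² − 140x + 660 = 0  ⟹  x² − 28x + 132 = 0
x = 22 or x = 6, giving (22, −21) and (6, 11).
|(22, −21) − (6, 11)| = √((16)² + (−32)²) = 16√5.

16√5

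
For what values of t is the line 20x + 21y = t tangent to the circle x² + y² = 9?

Tangency holds when the distance from the centre (0, 0) to the line equals the radius 3:
|20·0 + 21·0 − t| / √841 = 3
|t| = 3·29, so t = 87 or t = −87.

t = −87 or t = 87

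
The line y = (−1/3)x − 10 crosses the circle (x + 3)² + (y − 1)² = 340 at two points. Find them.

Substitute y = (−30 − x)/3:
10x² + 120x − 1890 = 0  ⟹  x² + 12x − 189 = 0
x = 9 or x = −21, giving (9, −13) and (−21, −3).

(−21, −3) and (9, −13)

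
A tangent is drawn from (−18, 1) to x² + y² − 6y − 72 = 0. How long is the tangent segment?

√247

With centre O = (0, 3), |OP|² = 328 and r² = 81.
The tangent meets the radius at right angles, so tangent² = |PO|² − r² = 328 − 81 = 247.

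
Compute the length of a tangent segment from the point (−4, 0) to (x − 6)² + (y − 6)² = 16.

Centre (6, 6), r² = 16. |PO|² = (−10)² + (−6)² = 136.
The tangent meets the radius at right angles, so tangent² = |PO|² − r² = 136 − 16 = 120.

2√30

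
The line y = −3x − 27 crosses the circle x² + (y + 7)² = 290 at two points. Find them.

Express y = −3x − 27 and substitute into the circle:
10x² + 120x + 110 = 0  ⟹  x² + 12x + 11 = 0
x = −1 or x = −11, giving (−1, −24) and (−11, 6).

(−11, 6) and (−1, −24)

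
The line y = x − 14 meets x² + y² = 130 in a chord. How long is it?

8√2

Substitute y = x − 14:
2x² − 28x + 66 = 0  ⟹  x² − 14x + 33 = 0
x = 11 or x = 3, giving (11, −3) and (3, −11).
Chord length = distance between (11, −3) and (3, −11) = √128 = 8√2.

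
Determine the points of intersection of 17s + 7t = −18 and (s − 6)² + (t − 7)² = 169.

(−6, 12) and (1, −5)

From the line, t = (−18 − 17s)/7. Substituting:
338s² + 1690s − 2028 = 0  ⟹  s² + 5s − 6 = 0
s = 1 or s = −6, giving (1, −5) and (−6, 12).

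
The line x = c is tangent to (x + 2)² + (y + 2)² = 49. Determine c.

Tangency holds when the distance from the centre (−2, −2) to the line equals the radius 7:
|1·(−2) + 0·(−2) − c| / √1 = 7
|c − (−2)| = 7, so c = 5 or c = −9.

c = −9 or c = 5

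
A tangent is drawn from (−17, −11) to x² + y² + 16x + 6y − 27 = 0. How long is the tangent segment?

With centre O = (−8, −3), |OP|² = 145 and r² = 100.
By the tangent–radius right angle, tangent length = √(|PO|² − r²) = √45 = 3√5.

3√5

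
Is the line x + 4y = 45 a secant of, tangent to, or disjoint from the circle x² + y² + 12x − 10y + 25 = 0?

disjoint

Substituting the line into the circle gives 17x² + 142x + 625 = 0.
Δ = 20164 − 42500 = −22336.
No real roots: the line does not meet the circle.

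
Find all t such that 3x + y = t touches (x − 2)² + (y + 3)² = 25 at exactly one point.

t = 3 ± 5√10

Tangency holds when the distance from the centre (2, −3) to the line equals the radius 5:
|3·2 + 1·(−3) − t| / √10 = 5
|t − (3)| = 5√10.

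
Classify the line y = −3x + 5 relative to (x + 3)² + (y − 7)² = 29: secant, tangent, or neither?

secant

Substituting the line into the circle gives 10x² + 18x − 16 = 0.
Δ = 324 − (−640) = 964.
Two real roots: the line is a secant.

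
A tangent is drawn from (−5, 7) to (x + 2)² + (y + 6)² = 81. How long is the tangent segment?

√97

With centre O = (−2, −6), |OP|² = 178 and r² = 81.
The tangent meets the radius at right angles, so tangent² = |PO|² − r² = 178 − 81 = 97.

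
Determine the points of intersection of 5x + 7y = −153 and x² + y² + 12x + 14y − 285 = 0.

Substitute y = (−153 − 5x)/7:
74x² + 1628x − 5550 = 0  ⟹  x² + 22x − 75 = 0
x = 3 or x = −25, giving (3, −24) and (−25, −4).

(−25, −4) and (3, −24)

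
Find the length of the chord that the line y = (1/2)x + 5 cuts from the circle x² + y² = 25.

2√5

Express y = (10 + x)/2 and substitute into the circle:
5x² + 20x = 0  ⟹  x² + 4x = 0
x = 0 or x = −4, giving (0, 5) and (−4, 3).
|(0, 5) − (−4, 3)| = √((4)² + (2)²) = 2√5.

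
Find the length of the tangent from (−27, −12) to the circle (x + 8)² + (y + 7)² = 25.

Centre (−8, −7), r² = 25. |PO|² = (−19)² + (−5)² = 386.
By the tangent–radius right angle, tangent length = √(|PO|² − r²) = √361 = 19.

19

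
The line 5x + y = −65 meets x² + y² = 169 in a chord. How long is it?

√26

Centre (0, 0), r² = 169. Perpendicular distance d from centre to line = |65| / √26 = 65/√26.
Half the chord is √(r² − d²) = √(13/2), so the full chord is √26.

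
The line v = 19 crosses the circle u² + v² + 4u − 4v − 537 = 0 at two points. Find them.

Substitute v = 19:
u² + 4u − 252 = 0
u = 14 or u = −18, giving (14, 19) and (−18, 19).

(−18, 19) and (14, 19)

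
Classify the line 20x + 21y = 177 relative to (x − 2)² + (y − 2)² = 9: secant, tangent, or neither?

neither

Centre (2, 2), r² = 9. Distance² from centre to line = (−95)²/841 = 9025/841.
Since d² > r², the line lies outside the circle.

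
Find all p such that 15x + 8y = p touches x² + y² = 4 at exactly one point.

Tangency holds when the distance from the centre (0, 0) to the line equals the radius 2:
|15·0 + 8·0 − p| / √289 = 2
|p| = 2·17, so p = 34 or p = −34.

p = −34 or p = 34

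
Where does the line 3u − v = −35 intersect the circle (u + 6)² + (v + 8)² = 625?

From the line, v = 3u + 35. Substituting:
10u² + 270u + 1260 = 0  ⟹  u² + 27u + 126 = 0
u = −6 or u = −21, giving (−6, 17) and (−21, −28).

(−21, −28) and (−6, 17)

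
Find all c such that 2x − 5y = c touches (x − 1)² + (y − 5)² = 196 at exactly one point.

For a tangent, require d(centre, line) = r = 14.
|2·1 − 5·5 − c| / √29 = 14
|c − (−23)| = 14√29.

c = −23 ± 14√29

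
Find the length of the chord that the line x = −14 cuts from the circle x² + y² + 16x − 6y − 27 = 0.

16

Centre (−8, 3), r² = 100. Perpendicular distance d from centre to line = |6| / √1 = 6.
Chord = 2√(r² − d²) = 2·√(64) = 16.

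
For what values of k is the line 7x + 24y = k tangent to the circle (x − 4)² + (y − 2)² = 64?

k = −124 or k = 276

Tangency holds when the distance from the centre (4, 2) to the line equals the radius 8:
|7·4 + 24·2 − k| / √625 = 8
|k − (76)| = 8·25, so k = 276 or k = −124.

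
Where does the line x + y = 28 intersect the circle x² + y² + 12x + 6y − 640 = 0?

Express y = −x + 28 and substitute into the circle:
2x² − 50x + 312 = 0  ⟹  x² − 25x + 156 = 0
x = 13 or x = 12, giving (13, 15) and (12, 16).

(12, 16) and (13, 15)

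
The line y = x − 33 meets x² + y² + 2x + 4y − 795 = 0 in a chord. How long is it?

24√2

The distance from (−1, −2) to the line is 32/√2, and r² = 800.
Chord = 2√(r² − d²) = 2·√(288) = 24√2.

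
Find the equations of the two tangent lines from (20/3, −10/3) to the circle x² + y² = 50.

Write the tangent as mx − y + (−10/3 − m·(20/3)) = 0 and set its distance from the centre to 5√2:
(−20/3m − (10/3))² = 50(m² + 1)
m² − 8m + 7 = 0, so m = 1 or m = 7.
Through (20/3, −10/3) these give x − y = 10 and 7x − y = 50.

x − y = 10 and 7x − y = 50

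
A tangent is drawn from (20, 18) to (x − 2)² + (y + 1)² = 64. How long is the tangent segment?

With centre O = (2, −1), |OP|² = 685 and r² = 64.
By the tangent–radius right angle, tangent length = √(|PO|² − r²) = √621 = 3√69.

3√69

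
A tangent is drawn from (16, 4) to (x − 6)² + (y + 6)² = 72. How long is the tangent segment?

8√2

Centre (6, −6), r² = 72. |PO|² = (10)² + (10)² = 200.
The tangent meets the radius at right angles, so tangent² = |PO|² − r² = 200 − 72 = 128.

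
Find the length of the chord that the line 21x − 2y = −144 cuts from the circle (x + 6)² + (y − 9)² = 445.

Centre (−6, 9), r² = 445. Perpendicular distance d from centre to line = |0| / √445 = 0/√445.
Half the chord is √(r² − d²) = √(445), so the full chord is 2√445.

2√445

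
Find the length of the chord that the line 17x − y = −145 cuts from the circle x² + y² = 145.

Express y = 17x + 145 and substitute into the circle:
290x² + 4930x + 20880 = 0  ⟹  x² + 17x + 72 = 0
x = −8 or x = −9, giving (−8, 9) and (−9, −8).
|(−8, 9) − (−9, −8)| = √((1)² + (17)²) = √290.

√290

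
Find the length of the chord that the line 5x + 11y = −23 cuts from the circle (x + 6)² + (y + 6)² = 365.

3√146

Substitute y = (−23 − 5x)/11:
146x² + 1022x − 37960 = 0  ⟹  x² + 7x − 260 = 0
x = 13 or x = −20, giving (13, −8) and (−20, 7).
Chord length = distance between (13, −8) and (−20, 7) = √1314 = 3√146.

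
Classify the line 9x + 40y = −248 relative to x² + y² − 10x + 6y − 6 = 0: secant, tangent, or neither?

secant

Substituting the line into the circle gives 1681x² − 13696x − 7616 = 0.
Δ = 187580416 − (−51209984) = 238790400.
Two real roots: the line is a secant.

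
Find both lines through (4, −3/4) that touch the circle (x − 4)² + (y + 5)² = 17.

x − 4y = 7 and x + 4y = 1

A line y − (−3/4) = m(x − (4)) is tangent when its distance from (4, −5) is √17:
[m·(0) − (−17/4)]² = 17(m² + 1)
16m² − 1 = 0, so m = 1/4 or m = −1/4.
With m = 1/4: x − 4y = 7. With m = −1/4: x + 4y = 1.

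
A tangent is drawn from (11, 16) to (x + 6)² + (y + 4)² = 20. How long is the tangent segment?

√669

The centre is (−6, −4) and r = 2√5. The square of the distance from P to the centre is 289 + 400 = 689.
By the tangent–radius right angle, tangent length = √(|PO|² − r²) = √669.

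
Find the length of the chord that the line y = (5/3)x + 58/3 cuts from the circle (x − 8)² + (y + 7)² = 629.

Centre (8, −7), r² = 629. Perpendicular distance d from centre to line = |119| / √34 = 119/√34.
Half the chord is √(r² − d²) = √(425/2), so the full chord is 5√34.

5√34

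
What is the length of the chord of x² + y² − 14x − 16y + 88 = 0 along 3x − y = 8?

The distance from (7, 8) to the line is 5/√10, and r² = 25.
Half the chord is √(r² − d²) = √(45/2), so the full chord is 3√10.

3√10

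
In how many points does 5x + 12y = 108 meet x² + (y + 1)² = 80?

Substituting the line into the circle gives 169x² − 1200x + 2880 = 0.
Discriminant = (−1200)² − 4·169·(2880) = −506880 < 0.
No real roots: the line does not meet the circle.

0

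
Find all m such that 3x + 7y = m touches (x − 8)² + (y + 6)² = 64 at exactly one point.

For a tangent, require d(centre, line) = r = 8.
|3·8 + 7·(−6) − m| / √58 = 8
|m − (−18)| = 8√58.

m = −18 ± 8√58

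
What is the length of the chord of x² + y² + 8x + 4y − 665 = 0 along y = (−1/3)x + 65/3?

7√10

Centre (−4, −2), r² = 685. Perpendicular distance d from centre to line = |−75| / √10 = 75/√10.
Chord = 2√(r² − d²) = 2·√(245/2) = 7√10.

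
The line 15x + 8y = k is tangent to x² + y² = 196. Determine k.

k = −238 or k = 238

The line touches the circle iff its distance from (0, 0) is 14:
|15·0 + 8·0 − k| / √289 = 14
|k| = 14·17, so k = 238 or k = −238.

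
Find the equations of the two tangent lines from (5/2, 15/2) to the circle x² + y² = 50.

A line y − (15/2) = m(x − (5/2)) is tangent when its distance from (0, 0) is 5√2:
[m·(−5/2) − (−15/2)]² = 50(m² + 1)
7m² + 6m − 1 = 0, so m = −1 or m = 1/7.
Through (5/2, 15/2) these give x + y = 10 and x − 7y = −50.

x + y = 10 and x − 7y = −50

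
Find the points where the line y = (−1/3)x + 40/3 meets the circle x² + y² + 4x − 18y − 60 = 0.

Substitute y = (40 − x)/3:
10x² + 10x − 1100 = 0  ⟹  x² + x − 110 = 0
x = 10 or x = −11, giving (10, 10) and (−11, 17).

(−11, 17) and (10, 10)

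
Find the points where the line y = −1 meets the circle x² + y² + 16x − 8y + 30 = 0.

(−13, −1) and (−3, −1)

From the line, y = −1. Substituting:
x² + 16x + 39 = 0
x = −3 or x = −13, giving (−3, −1) and (−13, −1).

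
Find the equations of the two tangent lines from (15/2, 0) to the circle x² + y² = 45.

Let a tangent through (15/2, 0) have slope m. Its distance from (0, 0) must equal 3√5:
[m·(−15/2) − (0)]² = 45(m² + 1)
m² − 4 = 0, so m = −2 or m = 2.
Through (15/2, 0) these give 2x + y = 15 and 2x − y = 15.

2x + y = 15 and 2x − y = 15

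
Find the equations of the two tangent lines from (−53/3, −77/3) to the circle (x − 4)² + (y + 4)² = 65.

4x − 7y = 109 and 7x − 4y = −21

A line y − (−77/3) = m(x − (−53/3)) is tangent when its distance from (4, −4) is √65:
[m·(65/3) − (65/3)]² = 65(m² + 1)
28m² − 65m + 28 = 0, so m = 4/7 or m = 7/4.
Through (−53/3, −77/3) these give 4x − 7y = 109 and 7x − 4y = −21.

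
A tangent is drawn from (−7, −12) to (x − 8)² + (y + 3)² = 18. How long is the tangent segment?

12√2

With centre O = (8, −3), |OP|² = 306 and r² = 18.
The tangent meets the radius at right angles, so tangent² = |PO|² − r² = 306 − 18 = 288.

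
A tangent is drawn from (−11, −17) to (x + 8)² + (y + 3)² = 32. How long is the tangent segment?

Centre (−8, −3), r² = 32. |PO|² = (−3)² + (−14)² = 205.
Power of the point: PT² = |PO|² − r² = 173, so PT = √173.

√173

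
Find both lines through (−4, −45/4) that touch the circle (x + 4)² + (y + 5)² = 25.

Let a tangent through (−4, −45/4) have slope m. Its distance from (−4, −5) must equal 5:
[m·(0) − (25/4)]² = 25(m² + 1)
16m² − 9 = 0, so m = 3/4 or m = −3/4.
With m = 3/4: 3x − 4y = 33. With m = −3/4: 3x + 4y = −57.

3x − 4y = 33 and 3x + 4y = −57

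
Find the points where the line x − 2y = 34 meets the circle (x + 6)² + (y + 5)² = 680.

Express y = (−34 + x)/2 and substitute into the circle:
5x² − 2000 = 0  ⟹  x² − 400 = 0
x = 20 or x = −20, giving (20, −7) and (−20, −27).

(−20, −27) and (20, −7)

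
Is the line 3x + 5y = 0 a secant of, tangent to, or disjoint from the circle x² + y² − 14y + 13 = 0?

disjoint

Substituting the line into the circle gives 34x² + 210x + 325 = 0.
Discriminant = (210)² − 4·34·(325) = −100 < 0.
No real roots: the line does not meet the circle.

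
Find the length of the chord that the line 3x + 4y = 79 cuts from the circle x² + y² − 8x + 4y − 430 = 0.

The distance from (4, −2) to the line is 75/√25, and r² = 450.
Chord = 2√(r² − d²) = 2·√(225) = 30.

30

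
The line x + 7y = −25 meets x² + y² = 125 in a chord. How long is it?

From the line, y = (−25 − x)/7. Substituting:
50x² + 50x − 5500 = 0  ⟹  x² + x − 110 = 0
x = 10 or x = −11, giving (10, −5) and (−11, −2).
|(10, −5) − (−11, −2)| = √((21)² + (−3)²) = 15√2.

15√2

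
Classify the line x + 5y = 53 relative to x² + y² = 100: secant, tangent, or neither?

neither

d² = (1·0 + 5·0 − (53))²/26 = 2809/26; r² = 100.
Since d² > r², the line lies outside the circle.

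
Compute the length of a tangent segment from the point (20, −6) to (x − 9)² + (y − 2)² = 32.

With centre O = (9, 2), |OP|² = 185 and r² = 32.
Power of the point: PT² = |PO|² − r² = 153, so PT = 3√17.

3√17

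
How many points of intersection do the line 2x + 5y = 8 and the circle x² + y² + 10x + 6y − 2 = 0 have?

d² = (2·(−5) + 5·(−3) − (8))²/29 = 1089/29; r² = 36.
Since d² > r², the line lies outside the circle.

0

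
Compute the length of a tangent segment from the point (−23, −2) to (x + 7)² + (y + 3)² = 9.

With centre O = (−7, −3), |OP|² = 257 and r² = 9.
The tangent meets the radius at right angles, so tangent² = |PO|² − r² = 257 − 9 = 248.

2√62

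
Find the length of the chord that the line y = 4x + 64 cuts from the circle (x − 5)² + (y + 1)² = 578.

6√17

From the line, y = 4x + 64. Substituting:
17x² + 510x + 3672 = 0  ⟹  x² + 30x + 216 = 0
x = −12 or x = −18, giving (−12, 16) and (−18, −8).
Chord length = distance between (−12, 16) and (−18, −8) = √612 = 6√17.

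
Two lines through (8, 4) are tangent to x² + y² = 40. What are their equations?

A line y − (4) = m(x − (8)) is tangent when its distance from (0, 0) is 2√10:
(−8m − (−4))² = 40(m² + 1)
3m² − 8m − 3 = 0, so m = 3 or m = −1/3.
With m = 3: 3x − y = 20. With m = −1/3: x + 3y = 20.

3x − y = 20 and x + 3y = 20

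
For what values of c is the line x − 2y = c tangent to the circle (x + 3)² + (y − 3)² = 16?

c = −9 ± 4√5

The line touches the circle iff its distance from (−3, 3) is 4:
|1·(−3) − 2·3 − c| / √5 = 4
|c − (−9)| = 4√5.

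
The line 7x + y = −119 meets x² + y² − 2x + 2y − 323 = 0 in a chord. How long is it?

5√2

The distance from (1, −1) to the line is 125/√50, and r² = 325.
Chord = 2√(r² − d²) = 2·√(25/2) = 5√2.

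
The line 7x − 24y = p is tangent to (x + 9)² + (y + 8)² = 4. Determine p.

p = 79 or p = 179

The line touches the circle iff its distance from (−9, −8) is 2:
|7·(−9) − 24·(−8) − p| / √625 = 2
|p − (129)| = 2·25, so p = 179 or p = 79.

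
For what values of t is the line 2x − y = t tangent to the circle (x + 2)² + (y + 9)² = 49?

The line touches the circle iff its distance from (−2, −9) is 7:
|2·(−2) − 1·(−9) − t| / √5 = 7
|t − (5)| = 7√5.

t = 5 ± 7√5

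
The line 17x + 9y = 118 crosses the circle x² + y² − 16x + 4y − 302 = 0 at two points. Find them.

(−1, 15) and (17, −19)

From the line, y = (118 − 17x)/9. Substituting:
370x² − 5920x − 6290 = 0  ⟹  x² − 16x − 17 = 0
x = 17 or x = −1, giving (17, −19) and (−1, 15).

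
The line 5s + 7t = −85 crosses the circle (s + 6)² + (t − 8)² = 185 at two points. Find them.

(−17, 0) and (−10, −5)

Substitute t = (−85 − 5s)/7:
74s² + 1998s + 12580 = 0  ⟹  s² + 27s + 170 = 0
s = −10 or s = −17, giving (−10, −5) and (−17, 0).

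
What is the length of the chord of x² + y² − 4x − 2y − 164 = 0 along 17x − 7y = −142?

Substitute y = (142 + 17x)/7:
338x² + 4394x + 10140 = 0  ⟹  x² + 13x + 30 = 0
x = −3 or x = −10, giving (−3, 13) and (−10, −4).
Chord length = distance between (−3, 13) and (−10, −4) = √338 = 13√2.

13√2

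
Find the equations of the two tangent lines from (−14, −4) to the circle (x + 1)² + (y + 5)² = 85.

7x + 6y = −122 and 6x − 7y = −56

Write the tangent as mx − y + (−4 − m·(−14)) = 0 and set its distance from the centre to √85:
[m·(13) − (−1)]² = 85(m² + 1)
42m² + 13m − 42 = 0, so m = −7/6 or m = 6/7.
With m = −7/6: 7x + 6y = −122. With m = 6/7: 6x − 7y = −56.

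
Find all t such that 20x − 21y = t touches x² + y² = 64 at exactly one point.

For a tangent, require d(centre, line) = r = 8.
|20·0 − 21·0 − t| / √841 = 8
|t| = 8·29, so t = 232 or t = −232.

t = −232 or t = 232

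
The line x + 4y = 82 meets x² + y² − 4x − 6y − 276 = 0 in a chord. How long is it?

2√17

Centre (2, 3), r² = 289. Perpendicular distance d from centre to line = |−68| / √17 = 68/√17.
Chord = 2√(r² − d²) = 2·√(17) = 2√17.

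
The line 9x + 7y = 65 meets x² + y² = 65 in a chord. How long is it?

√130

The distance from (0, 0) to the line is 65/√130, and r² = 65.
Half the chord is √(r² − d²) = √(65/2), so the full chord is √130.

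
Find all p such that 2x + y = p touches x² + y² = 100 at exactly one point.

p = ±10√5

The line touches the circle iff its distance from (0, 0) is 10:
|2·0 + 1·0 − p| / √5 = 10
|p| = 10√5.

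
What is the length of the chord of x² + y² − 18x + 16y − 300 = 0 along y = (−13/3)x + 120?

From the line, y = (360 − 13x)/3. Substituting:
178x² − 10146x + 144180 = 0  ⟹  x² − 57x + 810 = 0
x = 30 or x = 27, giving (30, −10) and (27, 3).
|(30, −10) − (27, 3)| = √((3)² + (−13)²) = √178.

√178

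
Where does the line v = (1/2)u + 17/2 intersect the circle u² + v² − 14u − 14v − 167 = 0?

(−9, 4) and (19, 18)

From the line, v = (17 + u)/2. Substituting:
5u² − 50u − 855 = 0  ⟹  u² − 10u − 171 = 0
u = 19 or u = −9, giving (19, 18) and (−9, 4).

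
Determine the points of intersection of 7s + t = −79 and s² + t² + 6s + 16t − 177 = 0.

(−12, 5) and (−8, −23)

Express t = −7s − 79 and substitute into the circle:
50s² + 1000s + 4800 = 0  ⟹  s² + 20s + 96 = 0
s = −8 or s = −12, giving (−8, −23) and (−12, 5).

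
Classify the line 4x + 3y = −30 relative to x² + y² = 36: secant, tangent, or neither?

tangent

Centre (0, 0), r² = 36. Distance² from centre to line = (30)²/25 = 36.
Since d² = r², the line is tangent.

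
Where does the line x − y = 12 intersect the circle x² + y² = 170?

From the line, y = x − 12. Substituting:
2x² − 24x − 26 = 0  ⟹  x² − 12x − 13 = 0
x = 13 or x = −1, giving (13, 1) and (−1, −13).

(−1, −13) and (13, 1)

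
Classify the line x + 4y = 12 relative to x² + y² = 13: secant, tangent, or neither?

secant

Substituting the line into the circle gives 17x² − 24x − 64 = 0.
Δ = 576 − (−4352) = 4928.
Two real roots: the line is a secant.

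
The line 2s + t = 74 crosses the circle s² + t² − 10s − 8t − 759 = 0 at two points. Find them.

Substitute t = −2s + 74:
5s² − 290s + 4125 = 0  ⟹  s² − 58s + 825 = 0
s = 33 or s = 25, giving (33, 8) and (25, 24).

(25, 24) and (33, 8)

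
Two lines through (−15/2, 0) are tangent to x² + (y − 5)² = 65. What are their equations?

4x + 7y = −30 and 8x + y = −60

Write the tangent as mx − y + (0 − m·(−15/2)) = 0 and set its distance from the centre to √65:
[m·(15/2) − (5)]² = 65(m² + 1)
7m² + 60m + 32 = 0, so m = −4/7 or m = −8.
Through (−15/2, 0) these give 4x + 7y = −30 and 8x + y = −60.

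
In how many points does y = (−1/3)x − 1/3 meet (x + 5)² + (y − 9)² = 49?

Centre (−5, 9), r² = 49. Distance² from centre to line = (23)²/10 = 529/10.
Since d² > r², the line lies outside the circle.

0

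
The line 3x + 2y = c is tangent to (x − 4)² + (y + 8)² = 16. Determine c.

Tangency holds when the distance from the centre (4, −8) to the line equals the radius 4:
|3·4 + 2·(−8) − c| / √13 = 4
|c − (−4)| = 4√13.

c = −4 ± 4√13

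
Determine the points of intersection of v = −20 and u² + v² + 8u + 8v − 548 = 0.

(−22, −20) and (14, −20)

Express v = −20 and substitute into the circle:
u² + 8u − 308 = 0
u = 14 or u = −22, giving (14, −20) and (−22, −20).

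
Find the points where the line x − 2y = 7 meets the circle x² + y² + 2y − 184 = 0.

Substitute y = (−7 + x)/2:
5x² − 10x − 715 = 0  ⟹  x² − 2x − 143 = 0
x = 13 or x = −11, giving (13, 3) and (−11, −9).

(−11, −9) and (13, 3)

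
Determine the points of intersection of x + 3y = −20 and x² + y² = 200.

(−14, −2) and (10, −10)

Express y = (−20 − x)/3 and substitute into the circle:
10x² + 40x − 1400 = 0  ⟹  x² + 4x − 140 = 0
x = 10 or x = −14, giving (10, −10) and (−14, −2).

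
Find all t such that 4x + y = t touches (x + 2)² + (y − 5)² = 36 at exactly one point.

t = −3 ± 6√17

The line touches the circle iff its distance from (−2, 5) is 6:
|4·(−2) + 1·5 − t| / √17 = 6
|t − (−3)| = 6√17.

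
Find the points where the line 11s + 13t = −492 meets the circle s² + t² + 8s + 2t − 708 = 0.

(−27, −15) and (−14, −26)

Express t = (−492 − 11s)/13 and substitute into the circle:
290s² + 11890s + 109620 = 0  ⟹  s² + 41s + 378 = 0
s = −14 or s = −27, giving (−14, −26) and (−27, −15).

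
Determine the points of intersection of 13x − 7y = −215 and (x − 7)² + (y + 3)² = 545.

From the line, y = (215 + 13x)/7. Substituting:
218x² + 5450x + 31392 = 0  ⟹  x² + 25x + 144 = 0
x = −9 or x = −16, giving (−9, 14) and (−16, 1).

(−16, 1) and (−9, 14)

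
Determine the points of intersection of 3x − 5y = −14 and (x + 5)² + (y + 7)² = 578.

From the line, y = (14 + 3x)/5. Substituting:
34x² + 544x − 11424 = 0  ⟹  x² + 16x − 336 = 0
x = 12 or x = −28, giving (12, 10) and (−28, −14).

(−28, −14) and (12, 10)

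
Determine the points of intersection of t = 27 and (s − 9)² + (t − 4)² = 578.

(2, 27) and (16, 27)

From the line, t = 27. Substituting:
s² − 18s + 32 = 0
s = 16 or s = 2, giving (16, 27) and (2, 27).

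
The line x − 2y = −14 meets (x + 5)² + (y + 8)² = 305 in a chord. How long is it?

The distance from (−5, −8) to the line is 25/√5, and r² = 305.
Half the chord is √(r² − d²) = √(180), so the full chord is 12√5.

12√5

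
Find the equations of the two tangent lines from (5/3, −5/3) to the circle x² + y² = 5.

Write the tangent as mx − y + (−5/3 − m·(5/3)) = 0 and set its distance from the centre to √5:
(−5/3m − (5/3))² = 5(m² + 1)
2m² − 5m + 2 = 0, so m = 1/2 or m = 2.
Through (5/3, −5/3) these give x − 2y = 5 and 2x − y = 5.

x − 2y = 5 and 2x − y = 5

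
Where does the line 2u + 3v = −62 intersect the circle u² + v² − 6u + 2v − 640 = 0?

From the line, v = (−62 − 2u)/3. Substituting:
13u² + 182u − 2288 = 0  ⟹  u² + 14u − 176 = 0
u = 8 or u = −22, giving (8, −26) and (−22, −6).

(−22, −6) and (8, −26)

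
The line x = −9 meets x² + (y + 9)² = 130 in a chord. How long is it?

The line gives x = −9. Substituting into the circle:
y² + 18y + 32 = 0
y = −2 or y = −16, giving (−9, −2) and (−9, −16).
|(−9, −2) − (−9, −16)| = √((0)² + (14)²) = 14.

14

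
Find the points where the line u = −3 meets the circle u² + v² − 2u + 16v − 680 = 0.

The line gives u = −3. Substituting into the circle:
v² + 16v − 665 = 0
v = 19 or v = −35, giving (−3, 19) and (−3, −35).

(−3, −35) and (−3, 19)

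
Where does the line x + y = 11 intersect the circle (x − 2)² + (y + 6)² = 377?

(−2, 13) and (21, −10)

From the line, y = −x + 11. Substituting:
2x² − 38x − 84 = 0  ⟹  x² − 19x − 42 = 0
x = 21 or x = −2, giving (21, −10) and (−2, 13).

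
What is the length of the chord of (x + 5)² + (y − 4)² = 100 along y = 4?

20

The distance from (−5, 4) to the line is 0, and r² = 100.
Half the chord is √(r² − d²) = √(100), so the full chord is 20.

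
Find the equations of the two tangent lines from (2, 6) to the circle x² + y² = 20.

2x + y = 10 and x − 2y = −10

Let a tangent through (2, 6) have slope m. Its distance from (0, 0) must equal 2√5:
(−2m − (−6))² = 20(m² + 1)
2m² + 3m − 2 = 0, so m = −2 or m = 1/2.
Through (2, 6) these give 2x + y = 10 and x − 2y = −10.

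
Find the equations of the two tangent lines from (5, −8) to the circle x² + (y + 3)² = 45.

Write the tangent as mx − y + (−8 − m·(5)) = 0 and set its distance from the centre to 3√5:
[m·(−5) − (5)]² = 45(m² + 1)
2m² − 5m + 2 = 0, so m = 1/2 or m = 2.
Through (5, −8) these give x − 2y = 21 and 2x − y = 18.

x − 2y = 21 and 2x − y = 18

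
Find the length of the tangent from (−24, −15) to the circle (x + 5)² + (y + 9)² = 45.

The centre is (−5, −9) and r = 3√5. The square of the distance from P to the centre is 361 + 36 = 397.
Power of the point: PT² = |PO|² − r² = 352, so PT = 4√22.

4√22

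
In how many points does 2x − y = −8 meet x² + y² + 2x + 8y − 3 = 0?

1

Substituting the line into the circle gives 5x² + 50x + 125 = 0.
Discriminant = (50)² − 4·5·(125) = 0.
A repeated root: the line is tangent.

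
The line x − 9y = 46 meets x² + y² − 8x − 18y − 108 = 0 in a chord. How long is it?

The distance from (4, 9) to the line is 123/√82, and r² = 205.
Half the chord is √(r² − d²) = √(41/2), so the full chord is √82.

√82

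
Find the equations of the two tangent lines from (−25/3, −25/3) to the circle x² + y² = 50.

A line y − (−25/3) = m(x − (−25/3)) is tangent when its distance from (0, 0) is 5√2:
[m·(25/3) − (25/3)]² = 50(m² + 1)
7m² − 50m + 7 = 0, so m = 7 or m = 1/7.
With m = 7: 7x − y = −50. With m = 1/7: x − 7y = 50.

7x − y = −50 and x − 7y = 50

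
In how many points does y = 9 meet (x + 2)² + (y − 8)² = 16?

d² = (0·(−2) + 1·8 − (9))² = 1; r² = 16.
Since d² < r², the line cuts the circle twice.

2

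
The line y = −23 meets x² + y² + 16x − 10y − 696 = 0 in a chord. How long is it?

2

Centre (−8, 5), r² = 785. Perpendicular distance d from centre to line = |28| / √1 = 28.
Chord = 2√(r² − d²) = 2·√(1) = 2.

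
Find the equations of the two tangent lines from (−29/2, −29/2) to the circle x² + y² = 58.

7x − 3y = −58 and 3x − 7y = 58

A line y − (−29/2) = m(x − (−29/2)) is tangent when its distance from (0, 0) is √58:
[m·(29/2) − (29/2)]² = 58(m² + 1)
21m² − 58m + 21 = 0, so m = 7/3 or m = 3/7.
With m = 7/3: 7x − 3y = −58. With m = 3/7: 3x − 7y = 58.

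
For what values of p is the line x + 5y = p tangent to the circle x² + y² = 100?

p = ±10√26

Tangency holds when the distance from the centre (0, 0) to the line equals the radius 10:
|1·0 + 5·0 − p| / √26 = 10
|p| = 10√26.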